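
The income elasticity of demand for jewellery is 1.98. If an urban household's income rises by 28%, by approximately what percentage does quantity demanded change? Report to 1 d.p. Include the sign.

%ΔQ ≈ η × %ΔI = 1.98 × 28% = 55.4%.

55.4%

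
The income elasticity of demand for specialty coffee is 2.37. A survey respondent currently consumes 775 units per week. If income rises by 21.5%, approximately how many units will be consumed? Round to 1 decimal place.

1169.9

%ΔQ ≈ η × %ΔI = 2.37 × 21.5% = 50.955%.
New Q ≈ 775 × (1 + 0.50955) = 1169.9.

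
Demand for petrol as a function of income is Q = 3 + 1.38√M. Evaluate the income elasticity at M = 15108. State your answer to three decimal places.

0.491

At M = 15108: Q = 172.622.
dQ/dM = 1.38/(2√M) = 0.00561365 at this income.
η = (dQ/dM)·(M/Q) = 0.00561365 × (15108/172.622) = 0.491.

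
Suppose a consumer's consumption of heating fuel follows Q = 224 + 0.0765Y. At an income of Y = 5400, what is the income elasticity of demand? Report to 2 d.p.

At Y = 5400: Q = 637.100.
dQ/dY = 0.0765.
η = (dQ/dY)·(Y/Q) = 0.0765 × (5400/637.100) = 0.65.

0.65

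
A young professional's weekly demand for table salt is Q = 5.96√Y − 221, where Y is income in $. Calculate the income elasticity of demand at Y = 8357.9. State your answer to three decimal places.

0.841

At Y = 8357.9: Q = 323.872.
dQ/dY = 5.96/(2√Y) = 0.0325963 at this income.
η = (dQ/dY)·(Y/Q) = 0.0325963 × (8357.9/323.872) = 0.841.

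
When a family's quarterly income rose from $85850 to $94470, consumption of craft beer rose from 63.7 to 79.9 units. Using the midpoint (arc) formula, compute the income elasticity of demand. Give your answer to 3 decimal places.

ΔQ = 79.9 − 63.7 = 16.2; midpoint Q̄ = (63.7 + 79.9)/2 = 71.8.
ΔI = 94470 − 85850 = 8620; midpoint Ī = (85850 + 94470)/2 = 90160.
η = (ΔQ/Q̄) ÷ (ΔI/Ī) = (16.2/71.8) ÷ (8620/90160) = 2.360.

2.360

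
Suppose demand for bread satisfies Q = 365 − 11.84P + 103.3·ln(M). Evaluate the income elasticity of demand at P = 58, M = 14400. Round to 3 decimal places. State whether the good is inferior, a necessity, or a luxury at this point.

At P = 58, M = 14400: Q = 667.376.
Holding P constant, ∂Q/∂M = 103.3/M = 0.00717361.
η_M = (∂Q/∂M)·(M/Q) = 0.00717361 × (14400/667.376) = 0.155.
Since 0 < η < 1, this is a necessity.

0.155 (necessity)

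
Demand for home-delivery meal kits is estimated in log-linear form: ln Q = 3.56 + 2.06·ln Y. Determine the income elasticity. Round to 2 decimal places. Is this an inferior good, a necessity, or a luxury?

In a log-linear demand, the coefficient on ln Y is the income elasticity.
So η = 2.06.
η > 1 ⇒ luxury.

2.06 (luxury)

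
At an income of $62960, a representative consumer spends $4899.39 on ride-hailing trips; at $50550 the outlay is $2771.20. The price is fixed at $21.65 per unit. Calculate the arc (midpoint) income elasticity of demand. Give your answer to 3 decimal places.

2.538

With a constant price, Q₁ = 4899.39/21.65 = 226.300 and Q₂ = 2771.20/21.65 = 128.000 (equivalently, work directly with expenditure since P cancels).
Midpoint %ΔQ = (2771.20 − 4899.39)/3835.30 = -0.55490; midpoint %ΔI = (50550 − 62960)/56755 = -0.21866.
η = -0.55490 / -0.21866 = 2.538.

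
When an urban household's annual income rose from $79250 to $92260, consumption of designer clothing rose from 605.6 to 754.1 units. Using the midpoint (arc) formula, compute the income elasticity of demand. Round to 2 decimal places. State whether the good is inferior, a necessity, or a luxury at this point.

1.44 (luxury)

ΔQ = 754.1 − 605.6 = 148.5; midpoint Q̄ = (605.6 + 754.1)/2 = 679.85.
ΔI = 92260 − 79250 = 13010; midpoint Ī = (79250 + 92260)/2 = 85755.
η = (ΔQ/Q̄) ÷ (ΔI/Ī) = (148.5/679.85) ÷ (13010/85755) = 1.44.
η > 1 ⇒ luxury.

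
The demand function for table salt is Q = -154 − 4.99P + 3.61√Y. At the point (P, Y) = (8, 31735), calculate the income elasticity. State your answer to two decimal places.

0.72

At P = 8, Y = 31735: Q = 449.177.
Holding P constant, ∂Q/∂Y = 3.61/(2√Y) = 0.0101323.
η_Y = (∂Q/∂Y)·(Y/Q) = 0.0101323 × (31735/449.177) = 0.72.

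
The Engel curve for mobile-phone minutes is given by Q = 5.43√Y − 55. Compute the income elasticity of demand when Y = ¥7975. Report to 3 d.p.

At Y = 7975: Q = 429.915.
dQ/dY = 5.43/(2√Y) = 0.0304022 at this income.
η = (dQ/dY)·(Y/Q) = 0.0304022 × (7975/429.915) = 0.564.

0.564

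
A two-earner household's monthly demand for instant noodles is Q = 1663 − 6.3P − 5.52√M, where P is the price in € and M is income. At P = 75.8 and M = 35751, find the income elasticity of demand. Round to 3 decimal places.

-3.682

At P = 75.8, M = 35751: Q = 141.742.
Holding P constant, ∂Q/∂M = -5.52/(2√M) = -0.014597.
η_M = (∂Q/∂M)·(M/Q) = -0.014597 × (35751/141.742) = -3.682.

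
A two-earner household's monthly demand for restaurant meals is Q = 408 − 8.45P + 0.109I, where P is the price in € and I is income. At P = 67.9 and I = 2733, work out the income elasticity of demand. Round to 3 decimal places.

2.254

At P = 67.9, I = 2733: Q = 132.142.
Holding P constant, ∂Q/∂I = 0.109.
η_I = (∂Q/∂I)·(I/Q) = 0.109 × (2733/132.142) = 2.254.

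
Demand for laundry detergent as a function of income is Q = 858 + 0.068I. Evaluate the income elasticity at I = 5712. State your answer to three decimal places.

0.312

At I = 5712: Q = 1246.416.
dQ/dI = 0.068.
η = (dQ/dI)·(I/Q) = 0.068 × (5712/1246.416) = 0.312.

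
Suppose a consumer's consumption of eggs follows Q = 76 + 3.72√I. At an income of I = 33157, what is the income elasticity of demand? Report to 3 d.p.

0.450

At I = 33157: Q = 753.377.
dQ/dI = 3.72/(2√I) = 0.0102147 at this income.
η = (dQ/dI)·(I/Q) = 0.0102147 × (33157/753.377) = 0.450.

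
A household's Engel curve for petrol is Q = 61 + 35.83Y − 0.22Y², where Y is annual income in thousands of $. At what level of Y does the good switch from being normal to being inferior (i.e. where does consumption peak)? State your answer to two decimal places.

81.43

dQ/dY = 35.83 − 0.44Y.
The good is inferior where dQ/dY < 0. Setting dQ/dY = 0 gives Y = 35.83 / 0.44 = 81.43.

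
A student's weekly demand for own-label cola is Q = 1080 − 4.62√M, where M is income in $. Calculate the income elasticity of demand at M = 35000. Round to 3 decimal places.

-2.004

At M = 35000: Q = 215.677.
dQ/dM = -4.62/(2√M) = -0.0123475 at this income.
η = (dQ/dM)·(M/Q) = -0.0123475 × (35000/215.677) = -2.004.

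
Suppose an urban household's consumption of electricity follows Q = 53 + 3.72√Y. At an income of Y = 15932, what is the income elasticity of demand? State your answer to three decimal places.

0.449

At Y = 15932: Q = 522.546.
dQ/dY = 3.72/(2√Y) = 0.0147359 at this income.
η = (dQ/dY)·(Y/Q) = 0.0147359 × (15932/522.546) = 0.449.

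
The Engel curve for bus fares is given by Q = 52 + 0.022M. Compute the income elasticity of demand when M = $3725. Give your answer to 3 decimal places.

0.612

At M = 3725: Q = 133.950.
dQ/dM = 0.022.
η = (dQ/dM)·(M/Q) = 0.022 × (3725/133.950) = 0.612.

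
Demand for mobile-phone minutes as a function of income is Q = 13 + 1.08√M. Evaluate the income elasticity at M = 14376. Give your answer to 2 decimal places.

At M = 14376: Q = 142.492.
dQ/dM = 1.08/(2√M) = 0.00450375 at this income.
η = (dQ/dM)·(M/Q) = 0.00450375 × (14376/142.492) = 0.45.

0.45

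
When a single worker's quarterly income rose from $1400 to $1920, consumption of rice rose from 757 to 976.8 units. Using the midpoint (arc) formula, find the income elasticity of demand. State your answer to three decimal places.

ΔQ = 976.8 − 757 = 219.8; midpoint Q̄ = (757 + 976.8)/2 = 866.9.
ΔI = 1920 − 1400 = 520; midpoint Ī = (1400 + 1920)/2 = 1660.
η = (ΔQ/Q̄) ÷ (ΔI/Ī) = (219.8/866.9) ÷ (520/1660) = 0.809.

0.809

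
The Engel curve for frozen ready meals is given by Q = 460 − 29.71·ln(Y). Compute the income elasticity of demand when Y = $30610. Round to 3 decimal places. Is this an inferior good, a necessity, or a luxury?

At Y = 30610: Q = 153.123.
dQ/dY = -29.71/Y = -0.000970598 at this income.
η = (dQ/dY)·(Y/Q) = -0.000970598 × (30610/153.123) = -0.194.
Since η < 0, the good is an inferior good.

-0.194 (inferior good)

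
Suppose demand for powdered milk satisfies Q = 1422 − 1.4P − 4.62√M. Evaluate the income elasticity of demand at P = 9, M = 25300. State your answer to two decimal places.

At P = 9, M = 25300: Q = 674.544.
Holding P constant, ∂Q/∂M = -4.62/(2√M) = -0.0145228.
η_M = (∂Q/∂M)·(M/Q) = -0.0145228 × (25300/674.544) = -0.54.

-0.54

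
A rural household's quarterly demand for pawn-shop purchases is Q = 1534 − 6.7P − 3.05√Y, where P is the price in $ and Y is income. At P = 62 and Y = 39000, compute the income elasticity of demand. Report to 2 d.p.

At P = 62, Y = 39000: Q = 516.273.
Holding P constant, ∂Q/∂Y = -3.05/(2√Y) = -0.00772214.
η_Y = (∂Q/∂Y)·(Y/Q) = -0.00772214 × (39000/516.273) = -0.58.

-0.58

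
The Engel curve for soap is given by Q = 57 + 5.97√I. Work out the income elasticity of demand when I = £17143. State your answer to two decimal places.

At I = 17143: Q = 838.660.
dQ/dI = 5.97/(2√I) = 0.0227982 at this income.
η = (dQ/dI)·(I/Q) = 0.0227982 × (17143/838.660) = 0.47.

0.47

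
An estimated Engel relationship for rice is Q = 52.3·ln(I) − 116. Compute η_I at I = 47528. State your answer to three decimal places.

At I = 47528: Q = 447.223.
dQ/dI = 52.3/I = 0.0011004 at this income.
η = (dQ/dI)·(I/Q) = 0.0011004 × (47528/447.223) = 0.117.

0.117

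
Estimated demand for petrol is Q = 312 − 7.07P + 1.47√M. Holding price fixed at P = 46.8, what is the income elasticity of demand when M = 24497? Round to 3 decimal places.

At P = 46.8, M = 24497: Q = 211.201.
Holding P constant, ∂Q/∂M = 1.47/(2√M) = 0.00469603.
η_M = (∂Q/∂M)·(M/Q) = 0.00469603 × (24497/211.201) = 0.545.

0.545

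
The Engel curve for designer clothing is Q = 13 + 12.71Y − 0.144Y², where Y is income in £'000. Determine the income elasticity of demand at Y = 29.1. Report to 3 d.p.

At Y = 29.1: Q = 260.9204.
dQ/dY = 12.71 − 0.288Y = 4.32920.
η = (dQ/dY)·(Y/Q) = 4.32920 × (29.1/260.9204) = 0.483.

0.483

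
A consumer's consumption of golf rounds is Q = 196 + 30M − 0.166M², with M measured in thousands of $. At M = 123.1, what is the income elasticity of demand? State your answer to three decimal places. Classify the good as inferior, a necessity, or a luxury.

-0.974 (inferior good)

At M = 123.1: Q = 1373.5007.
dQ/dM = 30 − 0.332M = -10.86920.
η = (dQ/dM)·(M/Q) = -10.86920 × (123.1/1373.5007) = -0.974.
η < 0 ⇒ inferior good.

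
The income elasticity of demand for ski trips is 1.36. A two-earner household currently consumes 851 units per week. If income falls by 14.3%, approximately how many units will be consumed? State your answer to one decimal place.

685.5

%ΔQ ≈ η × %ΔI = 1.36 × (-14.3%) = -19.448%.
New Q ≈ 851 × (1 − 0.19448) = 685.5.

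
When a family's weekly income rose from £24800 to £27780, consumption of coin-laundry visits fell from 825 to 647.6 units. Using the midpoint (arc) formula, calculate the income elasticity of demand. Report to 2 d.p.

-2.13

ΔQ = 647.6 − 825 = -177.4; midpoint Q̄ = (825 + 647.6)/2 = 736.3.
ΔI = 27780 − 24800 = 2980; midpoint Ī = (24800 + 27780)/2 = 26290.
η = (ΔQ/Q̄) ÷ (ΔI/Ī) = (-177.4/736.3) ÷ (2980/26290) = -2.13.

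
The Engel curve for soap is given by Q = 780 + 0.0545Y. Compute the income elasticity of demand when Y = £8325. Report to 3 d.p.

0.368

At Y = 8325: Q = 1233.713.
dQ/dY = 0.0545.
η = (dQ/dY)·(Y/Q) = 0.0545 × (8325/1233.713) = 0.368.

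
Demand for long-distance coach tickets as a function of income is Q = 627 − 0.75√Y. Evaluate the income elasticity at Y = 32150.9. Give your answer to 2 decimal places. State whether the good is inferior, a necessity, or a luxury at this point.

At Y = 32150.9: Q = 492.520.
dQ/dY = -0.75/(2√Y) = -0.00209139 at this income.
η = (dQ/dY)·(Y/Q) = -0.00209139 × (32150.9/492.520) = -0.14.
Since η < 0, the good is an inferior good.

-0.14 (inferior good)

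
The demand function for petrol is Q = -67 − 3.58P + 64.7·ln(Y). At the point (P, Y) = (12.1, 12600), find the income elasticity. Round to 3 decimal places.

0.129

At P = 12.1, Y = 12600: Q = 500.544.
Holding P constant, ∂Q/∂Y = 64.7/Y = 0.00513492.
η_Y = (∂Q/∂Y)·(Y/Q) = 0.00513492 × (12600/500.544) = 0.129.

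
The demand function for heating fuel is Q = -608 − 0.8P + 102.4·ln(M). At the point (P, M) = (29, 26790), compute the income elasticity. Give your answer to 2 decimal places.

At P = 29, M = 26790: Q = 412.848.
Holding P constant, ∂Q/∂M = 102.4/M = 0.00382232.
η_M = (∂Q/∂M)·(M/Q) = 0.00382232 × (26790/412.848) = 0.25.

0.25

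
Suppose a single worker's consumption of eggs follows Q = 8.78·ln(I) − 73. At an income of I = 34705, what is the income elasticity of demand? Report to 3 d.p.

At I = 34705: Q = 18.792.
dQ/dI = 8.78/I = 0.000252989 at this income.
η = (dQ/dI)·(I/Q) = 0.000252989 × (34705/18.792) = 0.467.

0.467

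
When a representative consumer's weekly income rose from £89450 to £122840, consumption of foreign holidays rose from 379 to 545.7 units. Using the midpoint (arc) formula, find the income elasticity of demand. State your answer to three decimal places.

ΔQ = 545.7 − 379 = 166.7; midpoint Q̄ = (379 + 545.7)/2 = 462.35.
ΔI = 122840 − 89450 = 33390; midpoint Ī = (89450 + 122840)/2 = 106145.
η = (ΔQ/Q̄) ÷ (ΔI/Ī) = (166.7/462.35) ÷ (33390/106145) = 1.146.

1.146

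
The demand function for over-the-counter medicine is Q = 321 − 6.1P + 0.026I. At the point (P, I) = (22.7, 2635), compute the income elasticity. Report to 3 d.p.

At P = 22.7, I = 2635: Q = 251.040.
Holding P constant, ∂Q/∂I = 0.026.
η_I = (∂Q/∂I)·(I/Q) = 0.026 × (2635/251.040) = 0.273.

0.273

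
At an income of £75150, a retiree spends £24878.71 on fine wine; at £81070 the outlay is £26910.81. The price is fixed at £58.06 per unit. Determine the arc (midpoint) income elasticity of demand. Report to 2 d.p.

With a constant price, Q₁ = 24878.71/58.06 = 428.500 and Q₂ = 26910.81/58.06 = 463.500 (equivalently, work directly with expenditure since P cancels).
Midpoint %ΔQ = (26910.81 − 24878.71)/25894.76 = 0.07848; midpoint %ΔI = (81070 − 75150)/78110 = 0.07579.
η = 0.07848 / 0.07579 = 1.04.

1.04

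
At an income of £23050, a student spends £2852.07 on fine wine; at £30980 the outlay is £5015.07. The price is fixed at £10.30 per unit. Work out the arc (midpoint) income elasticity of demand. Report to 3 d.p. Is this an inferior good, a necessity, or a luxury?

1.873 (luxury)

With a constant price, Q₁ = 2852.07/10.30 = 276.900 and Q₂ = 5015.07/10.30 = 486.900 (equivalently, work directly with expenditure since P cancels).
Midpoint %ΔQ = (5015.07 − 2852.07)/3933.57 = 0.54988; midpoint %ΔI = (30980 − 23050)/27015 = 0.29354.
η = 0.54988 / 0.29354 = 1.873.
η > 1 ⇒ luxury.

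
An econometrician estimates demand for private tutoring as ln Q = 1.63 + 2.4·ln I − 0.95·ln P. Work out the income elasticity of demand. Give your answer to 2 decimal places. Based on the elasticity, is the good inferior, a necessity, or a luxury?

In a log-linear demand, the coefficient on ln I is the income elasticity.
So η = 2.40.
η > 1 ⇒ luxury.

2.40 (luxury)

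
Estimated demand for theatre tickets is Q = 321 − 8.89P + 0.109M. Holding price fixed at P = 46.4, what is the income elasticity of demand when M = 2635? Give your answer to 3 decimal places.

1.467

At P = 46.4, M = 2635: Q = 195.719.
Holding P constant, ∂Q/∂M = 0.109.
η_M = (∂Q/∂M)·(M/Q) = 0.109 × (2635/195.719) = 1.467.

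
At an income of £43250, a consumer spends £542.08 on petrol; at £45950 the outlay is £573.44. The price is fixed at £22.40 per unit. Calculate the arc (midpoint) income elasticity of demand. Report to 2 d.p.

0.93

With a constant price, Q₁ = 542.08/22.40 = 24.200 and Q₂ = 573.44/22.40 = 25.600 (equivalently, work directly with expenditure since P cancels).
Midpoint %ΔQ = (573.44 − 542.08)/557.76 = 0.05622; midpoint %ΔI = (45950 − 43250)/44600 = 0.06054.
η = 0.05622 / 0.06054 = 0.93.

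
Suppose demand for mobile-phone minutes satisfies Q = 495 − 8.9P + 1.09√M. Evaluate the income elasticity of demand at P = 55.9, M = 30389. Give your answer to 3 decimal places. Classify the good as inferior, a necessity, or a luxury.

0.507 (necessity)

At P = 55.9, M = 30389: Q = 187.504.
Holding P constant, ∂Q/∂M = 1.09/(2√M) = 0.00312636.
η_M = (∂Q/∂M)·(M/Q) = 0.00312636 × (30389/187.504) = 0.507.
Since 0 < η < 1, this is a necessity.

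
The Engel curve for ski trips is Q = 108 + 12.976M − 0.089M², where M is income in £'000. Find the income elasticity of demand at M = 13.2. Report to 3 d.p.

0.532

At M = 13.2: Q = 263.7758.
dQ/dM = 12.976 − 0.178M = 10.62640.
η = (dQ/dM)·(M/Q) = 10.62640 × (13.2/263.7758) = 0.532.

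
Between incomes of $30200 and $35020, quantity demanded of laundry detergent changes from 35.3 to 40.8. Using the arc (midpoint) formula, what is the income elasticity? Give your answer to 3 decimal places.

ΔQ = 40.8 − 35.3 = 5.5; midpoint Q̄ = (35.3 + 40.8)/2 = 38.05.
ΔI = 35020 − 30200 = 4820; midpoint Ī = (30200 + 35020)/2 = 32610.
η = (ΔQ/Q̄) ÷ (ΔI/Ī) = (5.5/38.05) ÷ (4820/32610) = 0.978.

0.978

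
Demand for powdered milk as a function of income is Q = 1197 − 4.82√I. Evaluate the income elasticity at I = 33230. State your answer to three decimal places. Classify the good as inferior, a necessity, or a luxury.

-1.380 (inferior good)

At I = 33230: Q = 318.357.
dQ/dI = -4.82/(2√I) = -0.0132206 at this income.
η = (dQ/dI)·(I/Q) = -0.0132206 × (33230/318.357) = -1.380.
Since η < 0, the good is an inferior good.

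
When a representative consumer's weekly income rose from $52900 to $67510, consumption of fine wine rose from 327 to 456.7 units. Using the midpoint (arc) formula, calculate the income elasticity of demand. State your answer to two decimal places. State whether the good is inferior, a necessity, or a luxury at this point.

ΔQ = 456.7 − 327 = 129.7; midpoint Q̄ = (327 + 456.7)/2 = 391.85.
ΔI = 67510 − 52900 = 14610; midpoint Ī = (52900 + 67510)/2 = 60205.
η = (ΔQ/Q̄) ÷ (ΔI/Ī) = (129.7/391.85) ÷ (14610/60205) = 1.36.
η > 1 ⇒ luxury.

1.36 (luxury)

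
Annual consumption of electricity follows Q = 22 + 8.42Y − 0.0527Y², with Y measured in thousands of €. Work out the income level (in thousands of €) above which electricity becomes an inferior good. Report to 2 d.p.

dQ/dY = 8.42 − 0.1054Y.
The good is inferior where dQ/dY < 0. Setting dQ/dY = 0 gives Y = 8.42 / 0.1054 = 79.89.

79.89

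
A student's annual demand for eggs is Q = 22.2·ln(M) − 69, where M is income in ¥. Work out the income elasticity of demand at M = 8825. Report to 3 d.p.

At M = 8825: Q = 132.695.
dQ/dM = 22.2/M = 0.00251558 at this income.
η = (dQ/dM)·(M/Q) = 0.00251558 × (8825/132.695) = 0.167.

0.167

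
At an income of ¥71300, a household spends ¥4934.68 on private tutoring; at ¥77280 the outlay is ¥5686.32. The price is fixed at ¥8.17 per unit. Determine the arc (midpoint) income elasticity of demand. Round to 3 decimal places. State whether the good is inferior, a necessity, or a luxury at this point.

With a constant price, Q₁ = 4934.68/8.17 = 604.000 and Q₂ = 5686.32/8.17 = 696.000 (equivalently, work directly with expenditure since P cancels).
Midpoint %ΔQ = (5686.32 − 4934.68)/5310.50 = 0.14154; midpoint %ΔI = (77280 − 71300)/74290 = 0.08050.
η = 0.14154 / 0.08050 = 1.758.
η > 1 ⇒ luxury.

1.758 (luxury)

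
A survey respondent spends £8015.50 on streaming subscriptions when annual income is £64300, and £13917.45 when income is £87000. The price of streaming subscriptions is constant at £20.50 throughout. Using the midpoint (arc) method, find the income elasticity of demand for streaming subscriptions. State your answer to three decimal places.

With a constant price, Q₁ = 8015.50/20.50 = 391.000 and Q₂ = 13917.45/20.50 = 678.900 (equivalently, work directly with expenditure since P cancels).
Midpoint %ΔQ = (13917.45 − 8015.50)/10966.48 = 0.53818; midpoint %ΔI = (87000 − 64300)/75650 = 0.30007.
η = 0.53818 / 0.30007 = 1.794.

1.794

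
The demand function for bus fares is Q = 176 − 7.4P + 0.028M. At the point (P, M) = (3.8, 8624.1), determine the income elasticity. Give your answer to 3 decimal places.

At P = 3.8, M = 8624.1: Q = 389.355.
Holding P constant, ∂Q/∂M = 0.028.
η_M = (∂Q/∂M)·(M/Q) = 0.028 × (8624.1/389.355) = 0.620.

0.620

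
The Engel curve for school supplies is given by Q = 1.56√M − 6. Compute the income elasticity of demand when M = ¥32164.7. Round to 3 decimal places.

0.511

At M = 32164.7: Q = 273.779.
dQ/dM = 1.56/(2√M) = 0.00434915 at this income.
η = (dQ/dM)·(M/Q) = 0.00434915 × (32164.7/273.779) = 0.511.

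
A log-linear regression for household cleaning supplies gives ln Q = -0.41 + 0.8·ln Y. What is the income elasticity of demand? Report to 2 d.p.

0.80

In a log-linear demand, the coefficient on ln Y is the income elasticity.
So η = 0.80.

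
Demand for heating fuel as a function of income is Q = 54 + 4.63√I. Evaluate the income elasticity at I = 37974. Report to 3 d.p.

0.472

At I = 37974: Q = 956.244.
dQ/dI = 4.63/(2√I) = 0.0118798 at this income.
η = (dQ/dI)·(I/Q) = 0.0118798 × (37974/956.244) = 0.472.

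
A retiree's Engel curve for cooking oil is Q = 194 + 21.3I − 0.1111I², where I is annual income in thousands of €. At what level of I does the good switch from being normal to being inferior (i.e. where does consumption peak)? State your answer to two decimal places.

95.86

dQ/dI = 21.3 − 0.2222I.
The good is inferior where dQ/dI < 0. Setting dQ/dI = 0 gives I = 21.3 / 0.2222 = 95.86.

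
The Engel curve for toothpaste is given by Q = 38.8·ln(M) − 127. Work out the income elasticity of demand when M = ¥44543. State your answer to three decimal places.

At M = 44543: Q = 288.323.
dQ/dM = 38.8/M = 0.000871068 at this income.
η = (dQ/dM)·(M/Q) = 0.000871068 × (44543/288.323) = 0.135.

0.135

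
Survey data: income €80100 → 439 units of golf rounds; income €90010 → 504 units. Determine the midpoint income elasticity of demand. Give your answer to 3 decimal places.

1.183

ΔQ = 504 − 439 = 65; midpoint Q̄ = (439 + 504)/2 = 471.5.
ΔI = 90010 − 80100 = 9910; midpoint Ī = (80100 + 90010)/2 = 85055.
η = (ΔQ/Q̄) ÷ (ΔI/Ī) = (65/471.5) ÷ (9910/85055) = 1.183.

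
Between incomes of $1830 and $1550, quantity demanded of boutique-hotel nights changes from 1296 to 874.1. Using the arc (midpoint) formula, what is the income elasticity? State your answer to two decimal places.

ΔQ = 874.1 − 1296 = -421.9; midpoint Q̄ = (1296 + 874.1)/2 = 1085.05.
ΔI = 1550 − 1830 = -280; midpoint Ī = (1830 + 1550)/2 = 1690.
η = (ΔQ/Q̄) ÷ (ΔI/Ī) = (-421.9/1085.05) ÷ (-280/1690) = 2.35.

2.35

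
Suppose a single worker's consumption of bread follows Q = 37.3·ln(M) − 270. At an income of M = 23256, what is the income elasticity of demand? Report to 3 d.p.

0.355

At M = 23256: Q = 105.026.
dQ/dM = 37.3/M = 0.00160389 at this income.
η = (dQ/dM)·(M/Q) = 0.00160389 × (23256/105.026) = 0.355.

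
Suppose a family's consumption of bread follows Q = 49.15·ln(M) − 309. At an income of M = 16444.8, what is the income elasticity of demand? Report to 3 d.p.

At M = 16444.8: Q = 168.137.
dQ/dM = 49.15/M = 0.00298879 at this income.
η = (dQ/dM)·(M/Q) = 0.00298879 × (16444.8/168.137) = 0.292.

0.292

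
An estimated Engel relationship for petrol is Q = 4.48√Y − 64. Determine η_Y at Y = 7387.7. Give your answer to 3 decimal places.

At Y = 7387.7: Q = 321.064.
dQ/dY = 4.48/(2√Y) = 0.0260611 at this income.
η = (dQ/dY)·(Y/Q) = 0.0260611 × (7387.7/321.064) = 0.600.

0.600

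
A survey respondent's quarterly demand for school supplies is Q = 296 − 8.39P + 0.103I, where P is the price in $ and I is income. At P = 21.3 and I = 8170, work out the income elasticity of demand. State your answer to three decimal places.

0.878

At P = 21.3, I = 8170: Q = 958.803.
Holding P constant, ∂Q/∂I = 0.103.
η_I = (∂Q/∂I)·(I/Q) = 0.103 × (8170/958.803) = 0.878.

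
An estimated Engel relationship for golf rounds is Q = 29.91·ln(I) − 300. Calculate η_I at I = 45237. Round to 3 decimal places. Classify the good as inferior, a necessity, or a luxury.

At I = 45237: Q = 20.625.
dQ/dI = 29.91/I = 0.000661184 at this income.
η = (dQ/dI)·(I/Q) = 0.000661184 × (45237/20.625) = 1.450.
Since η > 1, the good is a luxury.

1.450 (luxury)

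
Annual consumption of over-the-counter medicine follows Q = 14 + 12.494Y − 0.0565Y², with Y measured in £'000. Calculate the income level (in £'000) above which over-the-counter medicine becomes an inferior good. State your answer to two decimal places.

dQ/dY = 12.494 − 0.113Y.
The good is inferior where dQ/dY < 0. Setting dQ/dY = 0 gives Y = 12.494 / 0.113 = 110.57.

110.57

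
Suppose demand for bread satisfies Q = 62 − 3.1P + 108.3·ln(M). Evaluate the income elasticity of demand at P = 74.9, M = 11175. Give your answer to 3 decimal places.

At P = 74.9, M = 11175: Q = 839.321.
Holding P constant, ∂Q/∂M = 108.3/M = 0.00969128.
η_M = (∂Q/∂M)·(M/Q) = 0.00969128 × (11175/839.321) = 0.129.

0.129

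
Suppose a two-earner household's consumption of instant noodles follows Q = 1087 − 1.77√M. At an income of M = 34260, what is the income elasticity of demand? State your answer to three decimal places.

At M = 34260: Q = 759.383.
dQ/dM = -1.77/(2√M) = -0.00478134 at this income.
η = (dQ/dM)·(M/Q) = -0.00478134 × (34260/759.383) = -0.216.

-0.216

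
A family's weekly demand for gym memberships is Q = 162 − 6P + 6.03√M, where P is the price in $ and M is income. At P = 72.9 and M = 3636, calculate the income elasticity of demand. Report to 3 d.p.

2.061

At P = 72.9, M = 3636: Q = 88.204.
Holding P constant, ∂Q/∂M = 6.03/(2√M) = 0.0500006.
η_M = (∂Q/∂M)·(M/Q) = 0.0500006 × (3636/88.204) = 2.061.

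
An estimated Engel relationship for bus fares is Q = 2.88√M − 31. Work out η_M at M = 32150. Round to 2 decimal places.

At M = 32150: Q = 485.396.
dQ/dM = 2.88/(2√M) = 0.00803104 at this income.
η = (dQ/dM)·(M/Q) = 0.00803104 × (32150/485.396) = 0.53.

0.53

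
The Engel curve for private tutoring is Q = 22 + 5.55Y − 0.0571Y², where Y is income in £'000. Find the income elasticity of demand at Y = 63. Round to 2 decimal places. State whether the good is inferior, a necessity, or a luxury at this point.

At Y = 63: Q = 145.0201.
dQ/dY = 5.55 − 0.1142Y = -1.64460.
η = (dQ/dY)·(Y/Q) = -1.64460 × (63/145.0201) = -0.71.
η < 0 ⇒ inferior good.

-0.71 (inferior good)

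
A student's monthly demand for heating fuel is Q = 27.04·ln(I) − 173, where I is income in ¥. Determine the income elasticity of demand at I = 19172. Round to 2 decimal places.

0.29

At I = 19172: Q = 93.647.
dQ/dI = 27.04/I = 0.00141039 at this income.
η = (dQ/dI)·(I/Q) = 0.00141039 × (19172/93.647) = 0.29.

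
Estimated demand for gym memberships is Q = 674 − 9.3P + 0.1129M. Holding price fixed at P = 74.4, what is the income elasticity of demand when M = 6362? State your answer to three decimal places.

At P = 74.4, M = 6362: Q = 700.350.
Holding P constant, ∂Q/∂M = 0.1129.
η_M = (∂Q/∂M)·(M/Q) = 0.1129 × (6362/700.350) = 1.026.

1.026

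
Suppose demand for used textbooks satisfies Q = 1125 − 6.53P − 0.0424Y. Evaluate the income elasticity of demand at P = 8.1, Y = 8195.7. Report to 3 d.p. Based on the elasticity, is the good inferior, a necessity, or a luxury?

At P = 8.1, Y = 8195.7: Q = 724.609.
Holding P constant, ∂Q/∂Y = −0.0424.
η_Y = (∂Q/∂Y)·(Y/Q) = -0.0424 × (8195.7/724.609) = -0.480.
Since η < 0, this is an inferior good.

-0.480 (inferior good)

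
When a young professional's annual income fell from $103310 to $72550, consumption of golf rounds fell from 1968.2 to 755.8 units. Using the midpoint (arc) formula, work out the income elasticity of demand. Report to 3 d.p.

2.545

ΔQ = 755.8 − 1968.2 = -1212.4; midpoint Q̄ = (1968.2 + 755.8)/2 = 1362.
ΔI = 72550 − 103310 = -30760; midpoint Ī = (103310 + 72550)/2 = 87930.
η = (ΔQ/Q̄) ÷ (ΔI/Ī) = (-1212.4/1362) ÷ (-30760/87930) = 2.545.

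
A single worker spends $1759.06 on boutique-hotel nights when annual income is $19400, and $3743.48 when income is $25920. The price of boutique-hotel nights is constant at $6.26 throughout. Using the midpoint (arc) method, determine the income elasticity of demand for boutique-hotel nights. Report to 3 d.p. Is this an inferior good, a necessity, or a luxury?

2.507 (luxury)

With a constant price, Q₁ = 1759.06/6.26 = 281.000 and Q₂ = 3743.48/6.26 = 598.000 (equivalently, work directly with expenditure since P cancels).
Midpoint %ΔQ = (3743.48 − 1759.06)/2751.27 = 0.72127; midpoint %ΔI = (25920 − 19400)/22660 = 0.28773.
η = 0.72127 / 0.28773 = 2.507.
η > 1 ⇒ luxury.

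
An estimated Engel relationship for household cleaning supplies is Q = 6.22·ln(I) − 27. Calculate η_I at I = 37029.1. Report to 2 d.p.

At I = 37029.1: Q = 38.431.
dQ/dI = 6.22/I = 0.000167976 at this income.
η = (dQ/dI)·(I/Q) = 0.000167976 × (37029.1/38.431) = 0.16.

0.16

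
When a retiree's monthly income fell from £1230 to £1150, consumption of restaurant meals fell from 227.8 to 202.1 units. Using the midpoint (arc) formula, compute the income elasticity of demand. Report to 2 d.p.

ΔQ = 202.1 − 227.8 = -25.7; midpoint Q̄ = (227.8 + 202.1)/2 = 214.95.
ΔI = 1150 − 1230 = -80; midpoint Ī = (1230 + 1150)/2 = 1190.
η = (ΔQ/Q̄) ÷ (ΔI/Ī) = (-25.7/214.95) ÷ (-80/1190) = 1.78.

1.78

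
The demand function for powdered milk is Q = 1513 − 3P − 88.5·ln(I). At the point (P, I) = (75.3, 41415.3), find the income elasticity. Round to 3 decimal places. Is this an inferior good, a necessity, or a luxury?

At P = 75.3, I = 41415.3: Q = 346.221.
Holding P constant, ∂Q/∂I = -88.5/I = -0.00213689.
η_I = (∂Q/∂I)·(I/Q) = -0.00213689 × (41415.3/346.221) = -0.256.
Since η < 0, this is an inferior good.

-0.256 (inferior good)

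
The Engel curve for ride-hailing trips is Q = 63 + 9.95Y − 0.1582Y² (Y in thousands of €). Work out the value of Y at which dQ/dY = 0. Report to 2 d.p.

31.45

dQ/dY = 9.95 − 0.3164Y.
The good is inferior where dQ/dY < 0. Setting dQ/dY = 0 gives Y = 9.95 / 0.3164 = 31.45.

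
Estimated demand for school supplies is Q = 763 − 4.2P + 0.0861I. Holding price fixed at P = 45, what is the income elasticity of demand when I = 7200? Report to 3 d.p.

0.519

At P = 45, I = 7200: Q = 1193.920.
Holding P constant, ∂Q/∂I = 0.0861.
η_I = (∂Q/∂I)·(I/Q) = 0.0861 × (7200/1193.920) = 0.519.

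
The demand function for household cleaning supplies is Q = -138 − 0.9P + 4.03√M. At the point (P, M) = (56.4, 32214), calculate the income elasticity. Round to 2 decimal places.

At P = 56.4, M = 32214: Q = 534.555.
Holding P constant, ∂Q/∂M = 4.03/(2√M) = 0.0112267.
η_M = (∂Q/∂M)·(M/Q) = 0.0112267 × (32214/534.555) = 0.68.

0.68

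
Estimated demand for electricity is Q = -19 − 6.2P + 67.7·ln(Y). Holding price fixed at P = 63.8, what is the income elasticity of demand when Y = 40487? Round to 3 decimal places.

At P = 63.8, Y = 40487: Q = 303.651.
Holding P constant, ∂Q/∂Y = 67.7/Y = 0.00167214.
η_Y = (∂Q/∂Y)·(Y/Q) = 0.00167214 × (40487/303.651) = 0.223.

0.223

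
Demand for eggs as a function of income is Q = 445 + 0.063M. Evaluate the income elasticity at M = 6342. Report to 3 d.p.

0.473

At M = 6342: Q = 844.546.
dQ/dM = 0.063.
η = (dQ/dM)·(M/Q) = 0.063 × (6342/844.546) = 0.473.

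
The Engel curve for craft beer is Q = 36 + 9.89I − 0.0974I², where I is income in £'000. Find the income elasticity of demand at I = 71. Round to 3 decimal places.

-1.132

At I = 71: Q = 247.1966.
dQ/dI = 9.89 − 0.1948I = -3.94080.
η = (dQ/dI)·(I/Q) = -3.94080 × (71/247.1966) = -1.132.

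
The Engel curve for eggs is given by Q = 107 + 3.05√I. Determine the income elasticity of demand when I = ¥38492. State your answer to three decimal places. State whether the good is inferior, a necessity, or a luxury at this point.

0.424 (necessity)

At I = 38492: Q = 705.391.
dQ/dI = 3.05/(2√I) = 0.00777293 at this income.
η = (dQ/dI)·(I/Q) = 0.00777293 × (38492/705.391) = 0.424.
Since 0 < η < 1, the good is a necessity.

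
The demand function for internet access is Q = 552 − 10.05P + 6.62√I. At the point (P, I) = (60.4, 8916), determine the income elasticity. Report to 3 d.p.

0.548

At P = 60.4, I = 8916: Q = 570.071.
Holding P constant, ∂Q/∂I = 6.62/(2√I) = 0.0350544.
η_I = (∂Q/∂I)·(I/Q) = 0.0350544 × (8916/570.071) = 0.548.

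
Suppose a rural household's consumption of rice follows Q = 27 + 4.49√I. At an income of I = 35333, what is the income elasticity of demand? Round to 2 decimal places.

At I = 35333: Q = 870.989.
dQ/dI = 4.49/(2√I) = 0.0119433 at this income.
η = (dQ/dI)·(I/Q) = 0.0119433 × (35333/870.989) = 0.48.

0.48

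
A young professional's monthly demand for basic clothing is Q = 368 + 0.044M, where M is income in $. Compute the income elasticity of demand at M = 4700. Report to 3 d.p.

At M = 4700: Q = 574.800.
dQ/dM = 0.044.
η = (dQ/dM)·(M/Q) = 0.044 × (4700/574.800) = 0.360.

0.360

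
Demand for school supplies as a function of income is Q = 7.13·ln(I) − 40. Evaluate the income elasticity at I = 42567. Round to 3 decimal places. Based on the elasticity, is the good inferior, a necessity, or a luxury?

At I = 42567: Q = 35.997.
dQ/dI = 7.13/I = 0.000167501 at this income.
η = (dQ/dI)·(I/Q) = 0.000167501 × (42567/35.997) = 0.198.
Since 0 < η < 1, the good is a necessity.

0.198 (necessity)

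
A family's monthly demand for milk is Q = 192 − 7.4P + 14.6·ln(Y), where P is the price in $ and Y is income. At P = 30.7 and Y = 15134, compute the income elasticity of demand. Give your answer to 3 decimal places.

0.139

At P = 30.7, Y = 15134: Q = 105.341.
Holding P constant, ∂Q/∂Y = 14.6/Y = 0.000964715.
η_Y = (∂Q/∂Y)·(Y/Q) = 0.000964715 × (15134/105.341) = 0.139.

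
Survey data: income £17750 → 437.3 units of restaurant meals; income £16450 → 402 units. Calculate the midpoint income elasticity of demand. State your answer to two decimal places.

ΔQ = 402 − 437.3 = -35.3; midpoint Q̄ = (437.3 + 402)/2 = 419.65.
ΔI = 16450 − 17750 = -1300; midpoint Ī = (17750 + 16450)/2 = 17100.
η = (ΔQ/Q̄) ÷ (ΔI/Ī) = (-35.3/419.65) ÷ (-1300/17100) = 1.11.

1.11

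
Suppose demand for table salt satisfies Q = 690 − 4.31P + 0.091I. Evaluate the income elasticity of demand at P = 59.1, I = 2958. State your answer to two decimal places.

At P = 59.1, I = 2958: Q = 704.457.
Holding P constant, ∂Q/∂I = 0.091.
η_I = (∂Q/∂I)·(I/Q) = 0.091 × (2958/704.457) = 0.38.

0.38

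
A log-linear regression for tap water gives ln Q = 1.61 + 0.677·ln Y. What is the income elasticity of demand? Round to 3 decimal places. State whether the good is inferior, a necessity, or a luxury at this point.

0.677 (necessity)

In a log-linear demand, the coefficient on ln Y is the income elasticity.
So η = 0.677.
0 < η < 1 ⇒ necessity.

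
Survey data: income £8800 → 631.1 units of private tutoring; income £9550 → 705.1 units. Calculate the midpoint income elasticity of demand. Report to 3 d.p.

1.355

ΔQ = 705.1 − 631.1 = 74; midpoint Q̄ = (631.1 + 705.1)/2 = 668.1.
ΔI = 9550 − 8800 = 750; midpoint Ī = (8800 + 9550)/2 = 9175.
η = (ΔQ/Q̄) ÷ (ΔI/Ī) = (74/668.1) ÷ (750/9175) = 1.355.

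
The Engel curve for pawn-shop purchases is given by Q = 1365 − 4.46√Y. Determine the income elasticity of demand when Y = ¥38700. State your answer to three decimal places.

-0.900

At Y = 38700: Q = 487.615.
dQ/dY = -4.46/(2√Y) = -0.0113357 at this income.
η = (dQ/dY)·(Y/Q) = -0.0113357 × (38700/487.615) = -0.900.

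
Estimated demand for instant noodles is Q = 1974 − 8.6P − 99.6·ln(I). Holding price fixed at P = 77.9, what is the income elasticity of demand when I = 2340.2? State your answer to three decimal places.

-0.187

At P = 77.9, I = 2340.2: Q = 531.364.
Holding P constant, ∂Q/∂I = -99.6/I = -0.0425605.
η_I = (∂Q/∂I)·(I/Q) = -0.0425605 × (2340.2/531.364) = -0.187.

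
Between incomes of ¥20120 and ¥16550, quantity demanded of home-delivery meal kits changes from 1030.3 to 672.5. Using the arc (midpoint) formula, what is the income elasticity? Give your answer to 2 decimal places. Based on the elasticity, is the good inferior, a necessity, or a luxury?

ΔQ = 672.5 − 1030.3 = -357.8; midpoint Q̄ = (1030.3 + 672.5)/2 = 851.4.
ΔI = 16550 − 20120 = -3570; midpoint Ī = (20120 + 16550)/2 = 18335.
η = (ΔQ/Q̄) ÷ (ΔI/Ī) = (-357.8/851.4) ÷ (-3570/18335) = 2.16.
η > 1 ⇒ luxury.

2.16 (luxury)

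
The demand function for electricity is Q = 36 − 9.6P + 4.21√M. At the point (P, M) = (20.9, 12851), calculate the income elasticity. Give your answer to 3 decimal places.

0.763

At P = 20.9, M = 12851: Q = 312.615.
Holding P constant, ∂Q/∂M = 4.21/(2√M) = 0.0185688.
η_M = (∂Q/∂M)·(M/Q) = 0.0185688 × (12851/312.615) = 0.763.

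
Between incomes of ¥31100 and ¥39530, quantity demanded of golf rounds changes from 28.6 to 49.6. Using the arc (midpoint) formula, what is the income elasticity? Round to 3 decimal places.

2.250

ΔQ = 49.6 − 28.6 = 21; midpoint Q̄ = (28.6 + 49.6)/2 = 39.1.
ΔI = 39530 − 31100 = 8430; midpoint Ī = (31100 + 39530)/2 = 35315.
η = (ΔQ/Q̄) ÷ (ΔI/Ī) = (21/39.1) ÷ (8430/35315) = 2.250.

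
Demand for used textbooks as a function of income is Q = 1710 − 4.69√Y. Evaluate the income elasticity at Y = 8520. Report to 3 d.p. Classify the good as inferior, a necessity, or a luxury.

-0.169 (inferior good)

At Y = 8520: Q = 1277.095.
dQ/dY = -4.69/(2√Y) = -0.0254052 at this income.
η = (dQ/dY)·(Y/Q) = -0.0254052 × (8520/1277.095) = -0.169.
Since η < 0, the good is an inferior good.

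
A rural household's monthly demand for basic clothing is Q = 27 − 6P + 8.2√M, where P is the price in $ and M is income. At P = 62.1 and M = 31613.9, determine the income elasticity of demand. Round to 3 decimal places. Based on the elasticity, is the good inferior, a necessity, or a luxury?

At P = 62.1, M = 31613.9: Q = 1112.384.
Holding P constant, ∂Q/∂M = 8.2/(2√M) = 0.0230592.
η_M = (∂Q/∂M)·(M/Q) = 0.0230592 × (31613.9/1112.384) = 0.655.
Since 0 < η < 1, this is a necessity.

0.655 (necessity)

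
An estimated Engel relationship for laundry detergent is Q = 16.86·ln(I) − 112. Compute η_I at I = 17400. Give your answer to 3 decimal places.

At I = 17400: Q = 52.625.
dQ/dI = 16.86/I = 0.000968966 at this income.
η = (dQ/dI)·(I/Q) = 0.000968966 × (17400/52.625) = 0.320.

0.320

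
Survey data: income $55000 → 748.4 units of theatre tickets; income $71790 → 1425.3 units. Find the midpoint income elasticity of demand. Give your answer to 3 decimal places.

ΔQ = 1425.3 − 748.4 = 676.9; midpoint Q̄ = (748.4 + 1425.3)/2 = 1086.85.
ΔI = 71790 − 55000 = 16790; midpoint Ī = (55000 + 71790)/2 = 63395.
η = (ΔQ/Q̄) ÷ (ΔI/Ī) = (676.9/1086.85) ÷ (16790/63395) = 2.352.

2.352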